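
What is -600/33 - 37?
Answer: -607/11 ≈ -55.182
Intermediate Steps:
-600/33 - 37 = -40*5/11 - 37 = -200/11 - 37 = -607/11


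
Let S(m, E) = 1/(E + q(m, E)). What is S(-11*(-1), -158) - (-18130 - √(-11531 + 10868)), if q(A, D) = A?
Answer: 2665109/147 + I*√663 ≈ 18130.0 + 25.749*I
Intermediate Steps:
S(m, E) = 1/(E + m)
S(-11*(-1), -158) - (-18130 - √(-11531 + 10868)) = 1/(-158 - 11*(-1)) - (-18130 - √(-11531 + 10868)) = 1/(-158 + 11) - (-18130 - √(-663)) = 1/(-147) - (-18130 - I*√663) = -1/147 - (-18130 - I*√663) = -1/147 + (18130 + I*√663) = 2665109/147 + I*√663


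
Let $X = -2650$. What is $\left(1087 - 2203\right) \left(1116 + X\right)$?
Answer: $1711944$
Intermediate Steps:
$\left(1087 - 2203\right) \left(1116 + X\right) = \left(1087 - 2203\right) \left(1116 - 2650\right) = \left(-1116\right) \left(-1534\right) = 1711944$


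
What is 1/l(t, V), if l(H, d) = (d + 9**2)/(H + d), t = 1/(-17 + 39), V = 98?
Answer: 2157/3938 ≈ 0.54774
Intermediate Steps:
t = 1/22 ≈ 0.045455
l(H, d) = (81 + d)/(H + d) (l(H, d) = (d + 81)/(H + d) = (81 + d)/(H + d))
1/l(t, V) = 1/((81 + 98)/(1/22 + 98)) = 1/(179/(2157/22)) = 1/((22/2157)*179) = 1/(3938/2157) = 2157/3938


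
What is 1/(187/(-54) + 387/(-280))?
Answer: -7560/36629 ≈ -0.20639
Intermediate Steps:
1/(187/(-54) + 387/(-280)) = 1/(187*(-1/54) + 387*(-1/280)) = 1/(-187/54 - 387/280) = 1/(-36629/7560) = -7560/36629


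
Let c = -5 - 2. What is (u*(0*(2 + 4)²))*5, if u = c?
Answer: 0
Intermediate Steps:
c = -7
u = -7
(u*(0*(2 + 4)²))*5 = -0*(2 + 4)²*5 = -0*6²*5 = -0*36*5 = -7*0*5 = 0*5 = 0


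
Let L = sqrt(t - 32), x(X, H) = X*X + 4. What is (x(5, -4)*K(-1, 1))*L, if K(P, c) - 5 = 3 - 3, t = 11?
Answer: 145*I*sqrt(21) ≈ 664.47*I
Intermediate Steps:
x(X, H) = 4 + X**2 (x(X, H) = X**2 + 4 = 4 + X**2)
K(P, c) = 5 (K(P, c) = 5 + (3 - 3) = 5 + 0 = 5)
L = I*sqrt(21) (L = sqrt(11 - 32) = sqrt(-21) = I*sqrt(21) ≈ 4.5826*I)
(x(5, -4)*K(-1, 1))*L = ((4 + 5**2)*5)*(I*sqrt(21)) = ((4 + 25)*5)*(I*sqrt(21)) = (29*5)*(I*sqrt(21)) = 145*(I*sqrt(21)) = 145*I*sqrt(21)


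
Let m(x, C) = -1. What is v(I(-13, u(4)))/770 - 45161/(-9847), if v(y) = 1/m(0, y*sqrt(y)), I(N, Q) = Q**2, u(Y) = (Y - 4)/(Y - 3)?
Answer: 34764123/7582190 ≈ 4.5850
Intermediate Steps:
u(Y) = (-4 + Y)/(-3 + Y)
v(y) = -1 (v(y) = 1/(-1) = -1)
v(I(-13, u(4)))/770 - 45161/(-9847) = -1/770 - 45161/(-9847) = -1*1/770 - 45161*(-1/9847) = -1/770 + 45161/9847 = 34764123/7582190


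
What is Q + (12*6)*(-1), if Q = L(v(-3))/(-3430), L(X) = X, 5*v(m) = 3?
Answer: -1234803/17150 ≈ -72.000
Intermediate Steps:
v(m) = ⅗ (v(m) = (⅕)*3 = ⅗)
Q = -3/17150 (Q = (⅗)/(-3430) = (⅗)*(-1/3430) = -3/17150 ≈ -0.00017493)
Q + (12*6)*(-1) = -3/17150 + (12*6)*(-1) = -3/17150 + 72*(-1) = -3/17150 - 72 = -1234803/17150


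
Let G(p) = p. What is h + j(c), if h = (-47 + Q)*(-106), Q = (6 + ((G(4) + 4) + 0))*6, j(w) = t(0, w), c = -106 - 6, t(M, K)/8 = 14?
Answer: -3810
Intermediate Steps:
t(M, K) = 112 (t(M, K) = 8*14 = 112)
c = -112
j(w) = 112
Q = 84 (Q = (6 + ((4 + 4) + 0))*6 = (6 + (8 + 0))*6 = (6 + 8)*6 = 14*6 = 84)
h = -3922 (h = (-47 + 84)*(-106) = 37*(-106) = -3922)
h + j(c) = -3922 + 112 = -3810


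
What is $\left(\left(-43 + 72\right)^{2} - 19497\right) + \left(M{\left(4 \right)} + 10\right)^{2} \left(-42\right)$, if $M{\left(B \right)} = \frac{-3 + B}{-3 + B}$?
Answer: $-23738$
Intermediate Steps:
$M{\left(B \right)} = 1$
$\left(\left(-43 + 72\right)^{2} - 19497\right) + \left(M{\left(4 \right)} + 10\right)^{2} \left(-42\right) = \left(\left(-43 + 72\right)^{2} - 19497\right) + \left(1 + 10\right)^{2} \left(-42\right) = \left(29^{2} - 19497\right) + 11^{2} \left(-42\right) = \left(841 - 19497\right) + 121 \left(-42\right) = -18656 - 5082 = -23738$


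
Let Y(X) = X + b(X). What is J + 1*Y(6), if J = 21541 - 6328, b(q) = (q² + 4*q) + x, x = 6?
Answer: 15285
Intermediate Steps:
b(q) = 6 + q² + 4*q (b(q) = (q² + 4*q) + 6 = 6 + q² + 4*q)
Y(X) = 6 + X² + 5*X (Y(X) = X + (6 + X² + 4*X) = 6 + X² + 5*X)
J = 15213
J + 1*Y(6) = 15213 + 1*(6 + 6² + 5*6) = 15213 + 1*(6 + 36 + 30) = 15213 + 1*72 = 15213 + 72 = 15285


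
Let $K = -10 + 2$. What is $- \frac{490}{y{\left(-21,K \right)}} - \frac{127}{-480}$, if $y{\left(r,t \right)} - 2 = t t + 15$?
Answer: $- \frac{74971}{12960} \approx -5.7848$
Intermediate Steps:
$K = -8$
$y{\left(r,t \right)} = 17 + t^{2}$ ($y{\left(r,t \right)} = 2 + \left(t t + 15\right) = 2 + \left(t^{2} + 15\right) = 2 + \left(15 + t^{2}\right) = 17 + t^{2}$)
$- \frac{490}{y{\left(-21,K \right)}} - \frac{127}{-480} = - \frac{490}{17 + \left(-8\right)^{2}} - \frac{127}{-480} = - \frac{490}{17 + 64} - - \frac{127}{480} = - \frac{490}{81} + \frac{127}{480} = - \frac{74971}{12960}$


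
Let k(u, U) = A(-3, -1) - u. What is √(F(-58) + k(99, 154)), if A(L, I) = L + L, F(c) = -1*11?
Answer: 2*I*√29 ≈ 10.77*I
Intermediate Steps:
F(c) = -11
A(L, I) = 2*L
k(u, U) = -6 - u (k(u, U) = 2*(-3) - u = -6 - u)
√(F(-58) + k(99, 154)) = √(-11 + (-6 - 1*99)) = √(-11 + (-6 - 99)) = √(-11 - 105) = √(-116) = 2*I*√29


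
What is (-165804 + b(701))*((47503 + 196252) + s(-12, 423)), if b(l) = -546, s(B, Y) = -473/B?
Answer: -81110402425/2 ≈ -4.0555e+10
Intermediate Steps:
(-165804 + b(701))*((47503 + 196252) + s(-12, 423)) = (-165804 - 546)*((47503 + 196252) - 473/(-12)) = -166350*(243755 - 473*(-1/12)) = -166350*(243755 + 473/12) = -166350*2925533/12 = -81110402425/2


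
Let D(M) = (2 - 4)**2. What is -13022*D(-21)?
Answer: -52088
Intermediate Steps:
D(M) = 4 (D(M) = (-2)**2 = 4)
-13022*D(-21) = -13022*4 = -52088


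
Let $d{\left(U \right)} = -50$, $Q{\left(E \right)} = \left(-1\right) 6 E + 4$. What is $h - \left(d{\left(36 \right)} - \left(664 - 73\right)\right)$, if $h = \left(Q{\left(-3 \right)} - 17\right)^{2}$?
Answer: $666$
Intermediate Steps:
$Q{\left(E \right)} = 4 - 6 E$ ($Q{\left(E \right)} = - 6 E + 4 = 4 - 6 E$)
$h = 25$ ($h = \left(\left(4 - -18\right) - 17\right)^{2} = \left(\left(4 + 18\right) - 17\right)^{2} = \left(22 - 17\right)^{2} = 5^{2} = 25$)
$h - \left(d{\left(36 \right)} - \left(664 - 73\right)\right) = 25 - \left(-50 - \left(664 - 73\right)\right) = 25 - \left(-50 - 591\right) = 25 - -641 = 25 + 641 = 666$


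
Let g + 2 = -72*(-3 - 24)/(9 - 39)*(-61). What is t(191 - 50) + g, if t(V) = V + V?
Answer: 21164/5 ≈ 4232.8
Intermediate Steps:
t(V) = 2*V
g = 19754/5 (g = -2 - 72*(-3 - 24)/(9 - 39)*(-61) = -2 - (-1944)/(-30)*(-61) = -2 - (-1944)*(-1)/30*(-61) = -2 - 72*9/10*(-61) = -2 - 324/5*(-61) = -2 + 19764/5 = 19754/5 ≈ 3950.8)
t(191 - 50) + g = 2*(191 - 50) + 19754/5 = 2*141 + 19754/5 = 282 + 19754/5 = 21164/5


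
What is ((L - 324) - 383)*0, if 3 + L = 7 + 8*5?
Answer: 0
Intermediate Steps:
L = 44 (L = -3 + (7 + 8*5) = -3 + (7 + 40) = -3 + 47 = 44)
((L - 324) - 383)*0 = ((44 - 324) - 383)*0 = (-280 - 383)*0 = -663*0 = 0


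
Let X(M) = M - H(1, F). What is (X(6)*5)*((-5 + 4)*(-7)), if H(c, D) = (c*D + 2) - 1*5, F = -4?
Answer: 455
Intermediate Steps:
H(c, D) = -3 + D*c (H(c, D) = (D*c + 2) - 5 = (2 + D*c) - 5 = -3 + D*c)
X(M) = 7 + M (X(M) = M - (-3 - 4*1) = M - (-3 - 4) = M - 1*(-7) = M + 7 = 7 + M)
(X(6)*5)*((-5 + 4)*(-7)) = ((7 + 6)*5)*((-5 + 4)*(-7)) = (13*5)*(-1*(-7)) = 65*7 = 455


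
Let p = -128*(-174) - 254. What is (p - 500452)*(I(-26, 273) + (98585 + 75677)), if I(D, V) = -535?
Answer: -83116903518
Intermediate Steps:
p = 22018 (p = 22272 - 254 = 22018)
(p - 500452)*(I(-26, 273) + (98585 + 75677)) = (22018 - 500452)*(-535 + (98585 + 75677)) = -478434*(-535 + 174262) = -478434*173727 = -83116903518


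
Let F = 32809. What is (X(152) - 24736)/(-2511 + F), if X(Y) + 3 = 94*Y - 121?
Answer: -5286/15149 ≈ -0.34893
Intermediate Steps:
X(Y) = -124 + 94*Y (X(Y) = -3 + (94*Y - 121) = -3 + (-121 + 94*Y) = -124 + 94*Y)
(X(152) - 24736)/(-2511 + F) = ((-124 + 94*152) - 24736)/(-2511 + 32809) = ((-124 + 14288) - 24736)/30298 = (14164 - 24736)*(1/30298) = -10572*1/30298 = -5286/15149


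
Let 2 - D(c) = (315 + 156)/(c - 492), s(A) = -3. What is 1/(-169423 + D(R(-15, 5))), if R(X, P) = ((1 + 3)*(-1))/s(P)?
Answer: -1472/249386299 ≈ -5.9025e-6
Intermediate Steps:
R(X, P) = 4/3 (R(X, P) = ((1 + 3)*(-1))/(-3) = (4*(-1))*(-⅓) = -4*(-⅓) = 4/3)
D(c) = 2 - 471/(-492 + c) (D(c) = 2 - (315 + 156)/(c - 492) = 2 - 471/(-492 + c))
1/(-169423 + D(R(-15, 5))) = 1/(-169423 + (-1455 + 2*(4/3))/(-492 + 4/3)) = 1/(-169423 + (-1455 + 8/3)/(-1472/3)) = 1/(-169423 - 3/1472*(-4357/3)) = 1/(-169423 + 4357/1472) = 1/(-249386299/1472) = -1472/249386299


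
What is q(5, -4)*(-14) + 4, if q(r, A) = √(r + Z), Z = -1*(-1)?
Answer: 4 - 14*√6 ≈ -30.293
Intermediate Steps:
Z = 1
q(r, A) = √(1 + r) (q(r, A) = √(r + 1) = √(1 + r))
q(5, -4)*(-14) + 4 = √(1 + 5)*(-14) + 4 = √6*(-14) + 4 = -14*√6 + 4 = 4 - 14*√6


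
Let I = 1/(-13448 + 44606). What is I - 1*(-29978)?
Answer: 934054525/31158 ≈ 29978.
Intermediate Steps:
I = 1/31158 ≈ 3.2094e-5
I - 1*(-29978) = 1/31158 - 1*(-29978) = 1/31158 + 29978 = 934054525/31158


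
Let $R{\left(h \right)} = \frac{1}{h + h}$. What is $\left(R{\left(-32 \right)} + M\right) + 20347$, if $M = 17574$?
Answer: $\frac{2426943}{64} \approx 37921.0$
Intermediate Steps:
$R{\left(h \right)} = \frac{1}{2 h}$
$\left(R{\left(-32 \right)} + M\right) + 20347 = \left(\frac{1}{2 \left(-32\right)} + 17574\right) + 20347 = \left(\frac{1}{2} \left(- \frac{1}{32}\right) + 17574\right) + 20347 = \left(- \frac{1}{64} + 17574\right) + 20347 = \frac{1124735}{64} + 20347 = \frac{2426943}{64}$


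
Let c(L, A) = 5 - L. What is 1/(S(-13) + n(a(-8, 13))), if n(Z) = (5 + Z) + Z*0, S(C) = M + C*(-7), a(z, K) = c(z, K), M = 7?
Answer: 1/116 ≈ 0.0086207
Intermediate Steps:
a(z, K) = 5 - z
S(C) = 7 - 7*C (S(C) = 7 + C*(-7) = 7 - 7*C)
n(Z) = 5 + Z (n(Z) = (5 + Z) + 0 = 5 + Z)
1/(S(-13) + n(a(-8, 13))) = 1/((7 - 7*(-13)) + (5 + (5 - 1*(-8)))) = 1/((7 + 91) + (5 + (5 + 8))) = 1/(98 + (5 + 13)) = 1/(98 + 18) = 1/116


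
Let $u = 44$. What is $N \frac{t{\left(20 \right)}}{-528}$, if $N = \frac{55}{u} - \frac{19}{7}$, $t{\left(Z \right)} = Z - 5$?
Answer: $\frac{205}{4928} \approx 0.041599$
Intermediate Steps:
$t{\left(Z \right)} = -5 + Z$
$N = - \frac{41}{28}$ ($N = \frac{55}{44} - \frac{19}{7} = 55 \cdot \frac{1}{44} - \frac{19}{7} = \frac{5}{4} - \frac{19}{7} = - \frac{41}{28} \approx -1.4643$)
$N \frac{t{\left(20 \right)}}{-528} = - \frac{41 \frac{-5 + 20}{-528}}{28} = - \frac{41 \cdot 15 \left(- \frac{1}{528}\right)}{28} = \left(- \frac{41}{28}\right) \left(- \frac{5}{176}\right) = \frac{205}{4928}$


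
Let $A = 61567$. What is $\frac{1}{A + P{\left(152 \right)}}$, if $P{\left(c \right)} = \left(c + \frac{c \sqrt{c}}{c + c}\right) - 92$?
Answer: $\frac{61627}{3797887091} - \frac{\sqrt{38}}{3797887091} \approx 1.6225 \cdot 10^{-5}$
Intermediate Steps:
$P{\left(c \right)} = -92 + c + \frac{\sqrt{c}}{2}$ ($P{\left(c \right)} = \left(c + \frac{c^{\frac{3}{2}}}{2 c}\right) - 92 = \left(c + \frac{1}{2 c} c^{\frac{3}{2}}\right) - 92 = \left(c + \frac{\sqrt{c}}{2}\right) - 92 = -92 + c + \frac{\sqrt{c}}{2}$)
$\frac{1}{A + P{\left(152 \right)}} = \frac{1}{61567 + \left(-92 + 152 + \frac{\sqrt{152}}{2}\right)} = \frac{1}{61567 + \left(-92 + 152 + \frac{2 \sqrt{38}}{2}\right)} = \frac{1}{61567 + \left(-92 + 152 + \sqrt{38}\right)} = \frac{1}{61567 + \left(60 + \sqrt{38}\right)} = \frac{1}{61627 + \sqrt{38}}$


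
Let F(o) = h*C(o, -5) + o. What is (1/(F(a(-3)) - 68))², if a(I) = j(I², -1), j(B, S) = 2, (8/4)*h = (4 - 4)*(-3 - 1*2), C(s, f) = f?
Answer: 1/4356 ≈ 0.00022957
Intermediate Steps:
h = 0 (h = ((4 - 4)*(-3 - 1*2))/2 = (0*(-3 - 2))/2 = (0*(-5))/2 = (½)*0 = 0)
a(I) = 2
F(o) = o (F(o) = 0*(-5) + o = 0 + o = o)
(1/(F(a(-3)) - 68))² = (1/(2 - 68))² = (1/(-66))² = (-1/66)² = 1/4356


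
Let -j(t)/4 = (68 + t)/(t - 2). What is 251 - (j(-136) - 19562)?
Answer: 1367233/69 ≈ 19815.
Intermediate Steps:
j(t) = -4*(68 + t)/(-2 + t) (j(t) = -4*(68 + t)/(t - 2) = -4*(68 + t)/(-2 + t))
251 - (j(-136) - 19562) = 251 - (4*(-68 - 1*(-136))/(-2 - 136) - 19562) = 251 - (4*(-68 + 136)/(-138) - 19562) = 251 - (4*(-1/138)*68 - 19562) = 251 - (-136/69 - 19562) = 251 - 1*(-1349914/69) = 251 + 1349914/69 = 1367233/69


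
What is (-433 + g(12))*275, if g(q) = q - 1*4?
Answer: -116875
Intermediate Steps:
g(q) = -4 + q (g(q) = q - 4 = -4 + q)
(-433 + g(12))*275 = (-433 + (-4 + 12))*275 = (-433 + 8)*275 = -425*275 = -116875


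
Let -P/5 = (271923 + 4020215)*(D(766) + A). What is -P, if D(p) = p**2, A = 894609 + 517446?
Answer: 42895863239590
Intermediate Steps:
A = 1412055
P = -42895863239590 (P = -5*(271923 + 4020215)*(766**2 + 1412055) = -21460690*(586756 + 1412055) = -21460690*1998811 = -5*8579172647918 = -42895863239590)
-P = -1*(-42895863239590) = 42895863239590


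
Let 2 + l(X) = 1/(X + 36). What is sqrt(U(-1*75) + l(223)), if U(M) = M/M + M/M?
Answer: sqrt(259)/259 ≈ 0.062137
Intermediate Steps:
U(M) = 2 (U(M) = 1 + 1 = 2)
l(X) = -2 + 1/(36 + X) (l(X) = -2 + 1/(X + 36) = -2 + 1/(36 + X))
sqrt(U(-1*75) + l(223)) = sqrt(2 + (-71 - 2*223)/(36 + 223)) = sqrt(2 + (-71 - 446)/259) = sqrt(2 + (1/259)*(-517)) = sqrt(2 - 517/259) = sqrt(1/259) = sqrt(259)/259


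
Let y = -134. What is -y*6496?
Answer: 870464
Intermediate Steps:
-y*6496 = -(-134)*6496 = -1*(-870464) = 870464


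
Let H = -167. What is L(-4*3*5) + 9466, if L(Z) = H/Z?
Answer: 568127/60 ≈ 9468.8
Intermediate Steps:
L(Z) = -167/Z
L(-4*3*5) + 9466 = -167/(-4*3*5) + 9466 = -167/((-12*5)) + 9466 = -167/(-60) + 9466 = -167*(-1/60) + 9466 = 167/60 + 9466 = 568127/60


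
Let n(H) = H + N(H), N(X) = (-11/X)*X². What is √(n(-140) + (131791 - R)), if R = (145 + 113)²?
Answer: 3*√7403 ≈ 258.12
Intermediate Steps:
N(X) = -11*X
R = 66564 (R = 258² = 66564)
n(H) = -10*H (n(H) = H - 11*H = -10*H)
√(n(-140) + (131791 - R)) = √(-10*(-140) + (131791 - 1*66564)) = √(1400 + (131791 - 66564)) = √(1400 + 65227) = √66627 = 3*√7403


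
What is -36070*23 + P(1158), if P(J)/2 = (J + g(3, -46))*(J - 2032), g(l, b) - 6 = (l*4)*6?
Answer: -2990138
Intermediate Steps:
g(l, b) = 6 + 24*l (g(l, b) = 6 + (l*4)*6 = 6 + (4*l)*6 = 6 + 24*l)
P(J) = 2*(-2032 + J)*(78 + J) (P(J) = 2*((J + (6 + 24*3))*(J - 2032)) = 2*((J + (6 + 72))*(-2032 + J)) = 2*((J + 78)*(-2032 + J)) = 2*((78 + J)*(-2032 + J)) = 2*((-2032 + J)*(78 + J)) = 2*(-2032 + J)*(78 + J))
-36070*23 + P(1158) = -36070*23 + (-316992 - 3908*1158 + 2*1158²) = -829610 + (-316992 - 4525464 + 2*1340964) = -829610 + (-316992 - 4525464 + 2681928) = -829610 - 2160528 = -2990138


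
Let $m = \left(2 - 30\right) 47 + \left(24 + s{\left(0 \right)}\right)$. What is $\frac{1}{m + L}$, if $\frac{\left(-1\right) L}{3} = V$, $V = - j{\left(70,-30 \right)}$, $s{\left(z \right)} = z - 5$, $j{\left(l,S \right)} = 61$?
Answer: $- \frac{1}{1114} \approx -0.00089767$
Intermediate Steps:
$s{\left(z \right)} = -5 + z$
$V = -61$ ($V = \left(-1\right) 61 = -61$)
$L = 183$ ($L = \left(-3\right) \left(-61\right) = 183$)
$m = -1297$ ($m = \left(2 - 30\right) 47 + \left(24 + \left(-5 + 0\right)\right) = \left(2 - 30\right) 47 + \left(24 - 5\right) = \left(-28\right) 47 + 19 = -1316 + 19 = -1297$)
$\frac{1}{m + L} = \frac{1}{-1297 + 183} = \frac{1}{-1114} = - \frac{1}{1114}$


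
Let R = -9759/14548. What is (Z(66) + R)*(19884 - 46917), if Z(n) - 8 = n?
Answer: -28838615169/14548 ≈ -1.9823e+6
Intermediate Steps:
R = -9759/14548 (R = -9759*1/14548 = -9759/14548 ≈ -0.67081)
Z(n) = 8 + n
(Z(66) + R)*(19884 - 46917) = ((8 + 66) - 9759/14548)*(19884 - 46917) = (74 - 9759/14548)*(-27033) = (1066793/14548)*(-27033) = -28838615169/14548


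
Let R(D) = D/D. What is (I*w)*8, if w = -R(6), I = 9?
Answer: -72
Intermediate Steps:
R(D) = 1
w = -1 (w = -1*1 = -1)
(I*w)*8 = (9*(-1))*8 = -9*8 = -72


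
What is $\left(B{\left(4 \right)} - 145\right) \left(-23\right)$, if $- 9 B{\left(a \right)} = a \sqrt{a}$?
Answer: $\frac{30199}{9} \approx 3355.4$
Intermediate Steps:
$B{\left(a \right)} = - \frac{a^{\frac{3}{2}}}{9}$ ($B{\left(a \right)} = - \frac{a \sqrt{a}}{9} = - \frac{a^{\frac{3}{2}}}{9}$)
$\left(B{\left(4 \right)} - 145\right) \left(-23\right) = \left(- \frac{4^{\frac{3}{2}}}{9} - 145\right) \left(-23\right) = \left(\left(- \frac{1}{9}\right) 8 - 145\right) \left(-23\right) = \left(- \frac{8}{9} - 145\right) \left(-23\right) = \left(- \frac{1313}{9}\right) \left(-23\right) = \frac{30199}{9}$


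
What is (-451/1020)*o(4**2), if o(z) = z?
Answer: -1804/255 ≈ -7.0745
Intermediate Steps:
(-451/1020)*o(4**2) = -451/1020*4**2 = -451*1/1020*16 = -451/1020*16 = -1804/255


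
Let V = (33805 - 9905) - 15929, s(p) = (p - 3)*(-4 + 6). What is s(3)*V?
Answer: 0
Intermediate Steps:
s(p) = -6 + 2*p (s(p) = (-3 + p)*2 = -6 + 2*p)
V = 7971 (V = 23900 - 15929 = 7971)
s(3)*V = (-6 + 2*3)*7971 = (-6 + 6)*7971 = 0*7971 = 0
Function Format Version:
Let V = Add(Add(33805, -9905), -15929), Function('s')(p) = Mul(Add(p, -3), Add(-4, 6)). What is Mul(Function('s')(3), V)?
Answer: 0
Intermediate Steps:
Function('s')(p) = Add(-6, Mul(2, p)) (Function('s')(p) = Mul(Add(-3, p), 2) = Add(-6, Mul(2, p)))
V = 7971 (V = Add(23900, -15929) = 7971)
Mul(Function('s')(3), V) = Mul(Add(-6, Mul(2, 3)), 7971) = Mul(Add(-6, 6), 7971) = Mul(0, 7971) = 0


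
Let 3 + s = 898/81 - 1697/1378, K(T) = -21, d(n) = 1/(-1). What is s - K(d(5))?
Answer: 3109111/111618 ≈ 27.855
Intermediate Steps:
d(n) = -1
s = 765133/111618 (s = -3 + (898/81 - 1697/1378) = -3 + 1099987/111618 = 765133/111618 ≈ 6.8549)
s - K(d(5)) = 765133/111618 - 1*(-21) = 765133/111618 + 21 = 3109111/111618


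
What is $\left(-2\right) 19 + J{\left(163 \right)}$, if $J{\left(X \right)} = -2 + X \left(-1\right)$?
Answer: $-203$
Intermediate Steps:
$J{\left(X \right)} = -2 - X$
$\left(-2\right) 19 + J{\left(163 \right)} = \left(-2\right) 19 - 165 = -38 - 165 = -203$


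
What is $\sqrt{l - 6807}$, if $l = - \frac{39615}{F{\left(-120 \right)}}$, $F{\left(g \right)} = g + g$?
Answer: $\frac{i \sqrt{106271}}{4} \approx 81.498 i$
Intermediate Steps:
$F{\left(g \right)} = 2 g$
$l = \frac{2641}{16}$ ($l = - \frac{39615}{2 \left(-120\right)} = - \frac{39615}{-240} = \left(-39615\right) \left(- \frac{1}{240}\right) = \frac{2641}{16} \approx 165.06$)
$\sqrt{l - 6807} = \sqrt{\frac{2641}{16} - 6807} = \sqrt{- \frac{106271}{16}} = \frac{i \sqrt{106271}}{4}$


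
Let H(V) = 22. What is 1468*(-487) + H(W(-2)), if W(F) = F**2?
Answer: -714894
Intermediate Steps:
1468*(-487) + H(W(-2)) = 1468*(-487) + 22 = -714916 + 22 = -714894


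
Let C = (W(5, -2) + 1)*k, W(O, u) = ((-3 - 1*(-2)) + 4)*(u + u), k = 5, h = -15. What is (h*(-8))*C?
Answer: -6600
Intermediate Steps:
W(O, u) = 6*u (W(O, u) = ((-3 + 2) + 4)*(2*u) = (-1 + 4)*(2*u) = 3*(2*u) = 6*u)
C = -55 (C = (6*(-2) + 1)*5 = (-12 + 1)*5 = -11*5 = -55)
(h*(-8))*C = -15*(-8)*(-55) = 120*(-55) = -6600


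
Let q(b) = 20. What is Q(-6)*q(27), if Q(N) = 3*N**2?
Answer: 2160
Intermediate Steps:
Q(-6)*q(27) = (3*(-6)**2)*20 = (3*36)*20 = 108*20 = 2160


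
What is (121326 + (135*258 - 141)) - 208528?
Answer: -52513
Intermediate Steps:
(121326 + (135*258 - 141)) - 208528 = (121326 + (34830 - 141)) - 208528 = (121326 + 34689) - 208528 = 156015 - 208528 = -52513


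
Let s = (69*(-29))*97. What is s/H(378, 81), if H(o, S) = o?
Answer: -64699/126 ≈ -513.48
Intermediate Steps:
s = -194097 (s = -2001*97 = -194097)
s/H(378, 81) = -194097/378 = -194097*1/378 = -64699/126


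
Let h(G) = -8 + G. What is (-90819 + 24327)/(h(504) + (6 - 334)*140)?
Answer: 16623/11356 ≈ 1.4638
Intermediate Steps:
(-90819 + 24327)/(h(504) + (6 - 334)*140) = (-90819 + 24327)/((-8 + 504) + (6 - 334)*140) = -66492/(496 - 328*140) = -66492/(496 - 45920) = -66492/(-45424) = -66492*(-1/45424) = 16623/11356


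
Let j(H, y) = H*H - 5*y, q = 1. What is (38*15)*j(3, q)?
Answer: 2280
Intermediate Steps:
j(H, y) = H² - 5*y
(38*15)*j(3, q) = (38*15)*(3² - 5*1) = 570*(9 - 5) = 570*4 = 2280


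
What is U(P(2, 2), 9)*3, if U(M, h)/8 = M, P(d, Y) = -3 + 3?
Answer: 0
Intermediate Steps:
P(d, Y) = 0
U(M, h) = 8*M
U(P(2, 2), 9)*3 = (8*0)*3 = 0*3 = 0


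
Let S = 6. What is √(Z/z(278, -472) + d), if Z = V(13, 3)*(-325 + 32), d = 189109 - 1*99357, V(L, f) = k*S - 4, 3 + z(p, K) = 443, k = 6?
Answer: 2*√67858835/55 ≈ 299.55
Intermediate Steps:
z(p, K) = 440 (z(p, K) = -3 + 443 = 440)
V(L, f) = 32 (V(L, f) = 6*6 - 4 = 36 - 4 = 32)
d = 89752 (d = 189109 - 99357 = 89752)
Z = -9376 (Z = 32*(-325 + 32) = 32*(-293) = -9376)
√(Z/z(278, -472) + d) = √(-9376/440 + 89752) = √(-9376*1/440 + 89752) = √(-1172/55 + 89752) = √(4935188/55) = 2*√67858835/55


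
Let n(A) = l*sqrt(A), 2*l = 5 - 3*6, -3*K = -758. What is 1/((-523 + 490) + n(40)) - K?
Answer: -455459/1803 - 13*sqrt(10)/601 ≈ -252.68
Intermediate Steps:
K = 758/3 (K = -1/3*(-758) = 758/3 ≈ 252.67)
l = -13/2 (l = (5 - 3*6)/2 = (5 - 18)/2 = (1/2)*(-13) = -13/2 ≈ -6.5000)
n(A) = -13*sqrt(A)/2
1/((-523 + 490) + n(40)) - K = 1/((-523 + 490) - 13*sqrt(10)) - 1*758/3 = 1/(-33 - 13*sqrt(10)) - 758/3 = -758/3 + 1/(-33 - 13*sqrt(10))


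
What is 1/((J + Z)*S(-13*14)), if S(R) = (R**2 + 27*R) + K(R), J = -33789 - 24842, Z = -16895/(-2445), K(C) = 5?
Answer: -163/269614827900 ≈ -6.0457e-10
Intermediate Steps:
Z = 3379/489 (Z = -16895*(-1/2445) = 3379/489 ≈ 6.9100)
J = -58631
S(R) = 5 + R**2 + 27*R (S(R) = (R**2 + 27*R) + 5 = 5 + R**2 + 27*R)
1/((J + Z)*S(-13*14)) = 1/((-58631 + 3379/489)*(5 + (-13*14)**2 + 27*(-13*14))) = 1/((-28667180/489)*(5 + (-182)**2 + 27*(-182))) = -489/(28667180*(5 + 33124 - 4914)) = -489/28667180/28215 = -489/28667180*1/28215 = -163/269614827900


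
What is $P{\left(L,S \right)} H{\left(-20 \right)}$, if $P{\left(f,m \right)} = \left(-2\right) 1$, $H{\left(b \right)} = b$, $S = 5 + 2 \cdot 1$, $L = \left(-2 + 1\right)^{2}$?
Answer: $40$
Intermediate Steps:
$L = 1$ ($L = \left(-1\right)^{2} = 1$)
$S = 7$ ($S = 5 + 2 = 7$)
$P{\left(f,m \right)} = -2$
$P{\left(L,S \right)} H{\left(-20 \right)} = \left(-2\right) \left(-20\right) = 40$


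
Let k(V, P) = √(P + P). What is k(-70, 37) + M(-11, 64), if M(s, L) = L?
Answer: 64 + √74 ≈ 72.602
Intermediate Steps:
k(V, P) = √2*√P (k(V, P) = √(2*P) = √2*√P)
k(-70, 37) + M(-11, 64) = √2*√37 + 64 = √74 + 64 = 64 + √74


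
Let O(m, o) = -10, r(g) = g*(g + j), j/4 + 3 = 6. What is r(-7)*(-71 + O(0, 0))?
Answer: 2835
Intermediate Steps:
j = 12 (j = -12 + 4*6 = -12 + 24 = 12)
r(g) = g*(12 + g) (r(g) = g*(g + 12) = g*(12 + g))
r(-7)*(-71 + O(0, 0)) = (-7*(12 - 7))*(-71 - 10) = -7*5*(-81) = -35*(-81) = 2835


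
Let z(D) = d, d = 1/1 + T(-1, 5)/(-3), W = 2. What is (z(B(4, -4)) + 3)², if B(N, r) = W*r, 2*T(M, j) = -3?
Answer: 81/4 ≈ 20.250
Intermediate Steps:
T(M, j) = -3/2 (T(M, j) = (½)*(-3) = -3/2)
d = 3/2 (d = 1/1 - 3/2/(-3) = 1*1 - 3/2*(-⅓) = 1 + ½ = 3/2 ≈ 1.5000)
B(N, r) = 2*r
z(D) = 3/2
(z(B(4, -4)) + 3)² = (3/2 + 3)² = (9/2)² = 81/4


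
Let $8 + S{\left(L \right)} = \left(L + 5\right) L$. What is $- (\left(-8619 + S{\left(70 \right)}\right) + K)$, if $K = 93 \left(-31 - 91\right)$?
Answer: $14723$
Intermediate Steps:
$K = -11346$ ($K = 93 \left(-122\right) = -11346$)
$S{\left(L \right)} = -8 + L \left(5 + L\right)$ ($S{\left(L \right)} = -8 + \left(L + 5\right) L = -8 + \left(5 + L\right) L = -8 + L \left(5 + L\right)$)
$- (\left(-8619 + S{\left(70 \right)}\right) + K) = - (\left(-8619 + \left(-8 + 70^{2} + 5 \cdot 70\right)\right) - 11346) = - (\left(-8619 + \left(-8 + 4900 + 350\right)\right) - 11346) = - (\left(-8619 + 5242\right) - 11346) = - (-3377 - 11346) = \left(-1\right) \left(-14723\right) = 14723$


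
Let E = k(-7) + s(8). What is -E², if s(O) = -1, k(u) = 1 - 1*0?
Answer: 0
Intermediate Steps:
k(u) = 1 (k(u) = 1 + 0 = 1)
E = 0 (E = 1 - 1 = 0)
-E² = -1*0² = -1*0 = 0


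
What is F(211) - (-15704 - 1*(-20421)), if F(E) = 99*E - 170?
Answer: 16002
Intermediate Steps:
F(E) = -170 + 99*E
F(211) - (-15704 - 1*(-20421)) = (-170 + 99*211) - (-15704 - 1*(-20421)) = (-170 + 20889) - (-15704 + 20421) = 20719 - 1*4717 = 20719 - 4717 = 16002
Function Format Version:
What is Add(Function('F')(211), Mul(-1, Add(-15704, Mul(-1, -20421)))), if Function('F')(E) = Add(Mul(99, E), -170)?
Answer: 16002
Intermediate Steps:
Function('F')(E) = Add(-170, Mul(99, E))
Add(Function('F')(211), Mul(-1, Add(-15704, Mul(-1, -20421)))) = Add(Add(-170, Mul(99, 211)), Mul(-1, Add(-15704, Mul(-1, -20421)))) = Add(Add(-170, 20889), Mul(-1, Add(-15704, 20421))) = Add(20719, Mul(-1, 4717)) = Add(20719, -4717) = 16002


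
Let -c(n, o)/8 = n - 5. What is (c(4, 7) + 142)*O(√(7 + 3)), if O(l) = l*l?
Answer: 1500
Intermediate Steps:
c(n, o) = 40 - 8*n (c(n, o) = -8*(n - 5) = -8*(-5 + n) = 40 - 8*n)
O(l) = l²
(c(4, 7) + 142)*O(√(7 + 3)) = ((40 - 8*4) + 142)*(√(7 + 3))² = ((40 - 32) + 142)*(√10)² = (8 + 142)*10 = 150*10 = 1500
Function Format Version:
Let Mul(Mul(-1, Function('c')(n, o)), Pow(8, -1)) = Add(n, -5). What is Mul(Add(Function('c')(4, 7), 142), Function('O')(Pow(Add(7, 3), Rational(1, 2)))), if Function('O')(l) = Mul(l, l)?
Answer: 1500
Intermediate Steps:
Function('c')(n, o) = Add(40, Mul(-8, n)) (Function('c')(n, o) = Mul(-8, Add(n, -5)) = Mul(-8, Add(-5, n)) = Add(40, Mul(-8, n)))
Function('O')(l) = Pow(l, 2)
Mul(Add(Function('c')(4, 7), 142), Function('O')(Pow(Add(7, 3), Rational(1, 2)))) = Mul(Add(Add(40, Mul(-8, 4)), 142), Pow(Pow(Add(7, 3), Rational(1, 2)), 2)) = Mul(Add(Add(40, -32), 142), Pow(Pow(10, Rational(1, 2)), 2)) = Mul(Add(8, 142), 10) = Mul(150, 10) = 1500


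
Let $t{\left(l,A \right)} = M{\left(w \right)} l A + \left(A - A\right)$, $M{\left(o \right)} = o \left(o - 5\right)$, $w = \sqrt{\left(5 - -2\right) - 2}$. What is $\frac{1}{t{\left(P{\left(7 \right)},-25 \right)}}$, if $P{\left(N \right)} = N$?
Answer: $\frac{1}{3500} + \frac{\sqrt{5}}{3500} \approx 0.00092459$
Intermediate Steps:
$w = \sqrt{5}$ ($w = \sqrt{\left(5 + 2\right) - 2} = \sqrt{7 - 2} = \sqrt{5} \approx 2.2361$)
$M{\left(o \right)} = o \left(-5 + o\right)$
$t{\left(l,A \right)} = A l \sqrt{5} \left(-5 + \sqrt{5}\right)$ ($t{\left(l,A \right)} = \sqrt{5} \left(-5 + \sqrt{5}\right) l A + \left(A - A\right) = l \sqrt{5} \left(-5 + \sqrt{5}\right) A + 0 = A l \sqrt{5} \left(-5 + \sqrt{5}\right) + 0 = A l \sqrt{5} \left(-5 + \sqrt{5}\right)$)
$\frac{1}{t{\left(P{\left(7 \right)},-25 \right)}} = \frac{1}{5 \left(-25\right) 7 \left(1 - \sqrt{5}\right)} = \frac{1}{-875 + 875 \sqrt{5}}$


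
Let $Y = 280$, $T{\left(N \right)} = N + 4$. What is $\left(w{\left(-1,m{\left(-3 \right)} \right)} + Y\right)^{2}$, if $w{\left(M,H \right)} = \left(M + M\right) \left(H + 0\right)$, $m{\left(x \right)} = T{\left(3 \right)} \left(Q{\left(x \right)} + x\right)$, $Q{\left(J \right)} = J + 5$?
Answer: $86436$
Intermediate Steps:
$T{\left(N \right)} = 4 + N$
$Q{\left(J \right)} = 5 + J$
$m{\left(x \right)} = 35 + 14 x$ ($m{\left(x \right)} = \left(4 + 3\right) \left(\left(5 + x\right) + x\right) = 7 \left(5 + 2 x\right) = 35 + 14 x$)
$w{\left(M,H \right)} = 2 H M$ ($w{\left(M,H \right)} = 2 M H = 2 H M$)
$\left(w{\left(-1,m{\left(-3 \right)} \right)} + Y\right)^{2} = \left(2 \left(35 + 14 \left(-3\right)\right) \left(-1\right) + 280\right)^{2} = \left(2 \left(35 - 42\right) \left(-1\right) + 280\right)^{2} = \left(2 \left(-7\right) \left(-1\right) + 280\right)^{2} = \left(14 + 280\right)^{2} = 294^{2} = 86436$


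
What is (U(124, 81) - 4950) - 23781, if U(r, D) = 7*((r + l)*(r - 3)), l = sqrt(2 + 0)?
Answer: 76297 + 847*sqrt(2) ≈ 77495.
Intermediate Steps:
l = sqrt(2) ≈ 1.4142
U(r, D) = 7*(-3 + r)*(r + sqrt(2)) (U(r, D) = 7*((r + sqrt(2))*(r - 3)) = 7*((r + sqrt(2))*(-3 + r)) = 7*((-3 + r)*(r + sqrt(2))) = 7*(-3 + r)*(r + sqrt(2)))
(U(124, 81) - 4950) - 23781 = ((-21*124 - 21*sqrt(2) + 7*124**2 + 7*124*sqrt(2)) - 4950) - 23781 = ((-2604 - 21*sqrt(2) + 7*15376 + 868*sqrt(2)) - 4950) - 23781 = ((-2604 - 21*sqrt(2) + 107632 + 868*sqrt(2)) - 4950) - 23781 = ((105028 + 847*sqrt(2)) - 4950) - 23781 = (100078 + 847*sqrt(2)) - 23781 = 76297 + 847*sqrt(2)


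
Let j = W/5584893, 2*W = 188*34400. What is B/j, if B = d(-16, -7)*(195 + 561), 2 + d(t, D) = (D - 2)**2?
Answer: 83388037383/808400 ≈ 1.0315e+5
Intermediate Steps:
d(t, D) = -2 + (-2 + D)**2 (d(t, D) = -2 + (D - 2)**2 = -2 + (-2 + D)**2)
W = 3233600 (W = (188*34400)/2 = (1/2)*6467200 = 3233600)
j = 3233600/5584893 ≈ 0.57899
B = 59724 (B = (-2 + (-2 - 7)**2)*(195 + 561) = (-2 + (-9)**2)*756 = (-2 + 81)*756 = 79*756 = 59724)
B/j = 59724/(3233600/5584893) = 59724*(5584893/3233600) = 83388037383/808400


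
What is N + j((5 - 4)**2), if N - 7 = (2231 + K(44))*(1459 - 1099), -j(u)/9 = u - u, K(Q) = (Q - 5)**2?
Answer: 1350727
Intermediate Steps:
K(Q) = (-5 + Q)**2
j(u) = 0 (j(u) = -9*(u - u) = -9*0 = 0)
N = 1350727 (N = 7 + (2231 + (-5 + 44)**2)*(1459 - 1099) = 7 + (2231 + 39**2)*360 = 7 + (2231 + 1521)*360 = 7 + 3752*360 = 7 + 1350720 = 1350727)
N + j((5 - 4)**2) = 1350727 + 0 = 1350727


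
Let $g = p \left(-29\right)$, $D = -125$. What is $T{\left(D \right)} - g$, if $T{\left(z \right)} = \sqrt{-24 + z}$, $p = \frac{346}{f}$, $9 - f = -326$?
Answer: $\frac{10034}{335} + i \sqrt{149} \approx 29.952 + 12.207 i$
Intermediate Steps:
$f = 335$ ($f = 9 - -326 = 9 + 326 = 335$)
$p = \frac{346}{335} \approx 1.0328$
$g = - \frac{10034}{335}$ ($g = \frac{346}{335} \left(-29\right) = - \frac{10034}{335} \approx -29.952$)
$T{\left(D \right)} - g = \sqrt{-24 - 125} - - \frac{10034}{335} = \sqrt{-149} + \frac{10034}{335} = i \sqrt{149} + \frac{10034}{335} = \frac{10034}{335} + i \sqrt{149}$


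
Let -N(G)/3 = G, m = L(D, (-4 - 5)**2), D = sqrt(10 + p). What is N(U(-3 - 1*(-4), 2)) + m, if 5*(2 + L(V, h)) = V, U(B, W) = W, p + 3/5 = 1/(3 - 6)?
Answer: -8 + 2*sqrt(510)/75 ≈ -7.3978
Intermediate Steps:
p = -14/15 (p = -3/5 + 1/(3 - 6) = -3/5 + 1/(-3) = -3/5 - 1/3 = -14/15 ≈ -0.93333)
D = 2*sqrt(510)/15 (D = sqrt(10 - 14/15) = sqrt(136/15) = 2*sqrt(510)/15 ≈ 3.0111)
L(V, h) = -2 + V/5
m = -2 + 2*sqrt(510)/75 (m = -2 + (2*sqrt(510)/15)/5 = -2 + 2*sqrt(510)/75 ≈ -1.3978)
N(G) = -3*G
N(U(-3 - 1*(-4), 2)) + m = -3*2 + (-2 + 2*sqrt(510)/75) = -6 + (-2 + 2*sqrt(510)/75) = -8 + 2*sqrt(510)/75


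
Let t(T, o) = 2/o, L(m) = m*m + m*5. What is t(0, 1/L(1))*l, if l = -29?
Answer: -348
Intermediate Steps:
L(m) = m² + 5*m
t(0, 1/L(1))*l = (2/(1/(1*(5 + 1))))*(-29) = (2/(1/(1*6)))*(-29) = (2/(1/6))*(-29) = (2/(⅙))*(-29) = (2*6)*(-29) = 12*(-29) = -348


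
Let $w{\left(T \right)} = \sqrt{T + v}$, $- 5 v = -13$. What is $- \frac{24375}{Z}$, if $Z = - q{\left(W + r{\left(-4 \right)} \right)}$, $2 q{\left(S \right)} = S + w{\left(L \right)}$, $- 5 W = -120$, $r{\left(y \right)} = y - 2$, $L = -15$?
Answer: $\frac{2193750}{841} - \frac{24375 i \sqrt{310}}{841} \approx 2608.5 - 510.3 i$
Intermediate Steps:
$r{\left(y \right)} = -2 + y$ ($r{\left(y \right)} = y - 2 = -2 + y$)
$v = \frac{13}{5}$ ($v = \left(- \frac{1}{5}\right) \left(-13\right) = \frac{13}{5} \approx 2.6$)
$W = 24$ ($W = \left(- \frac{1}{5}\right) \left(-120\right) = 24$)
$w{\left(T \right)} = \sqrt{\frac{13}{5} + T}$ ($w{\left(T \right)} = \sqrt{T + \frac{13}{5}} = \sqrt{\frac{13}{5} + T}$)
$q{\left(S \right)} = \frac{S}{2} + \frac{i \sqrt{310}}{10}$ ($q{\left(S \right)} = \frac{S + \frac{\sqrt{65 + 25 \left(-15\right)}}{5}}{2} = \frac{S + \frac{\sqrt{65 - 375}}{5}}{2} = \frac{S + \frac{\sqrt{-310}}{5}}{2} = \frac{S + \frac{i \sqrt{310}}{5}}{2} = \frac{S}{2} + \frac{i \sqrt{310}}{10}$)
$Z = -9 - \frac{i \sqrt{310}}{10}$ ($Z = - (\frac{24 - 6}{2} + \frac{i \sqrt{310}}{10}) = - (\frac{1}{2} \cdot 18 + \frac{i \sqrt{310}}{10}) = - (9 + \frac{i \sqrt{310}}{10}) = -9 - \frac{i \sqrt{310}}{10} \approx -9.0 - 1.7607 i$)
$- \frac{24375}{Z} = - \frac{24375}{-9 - \frac{i \sqrt{310}}{10}}$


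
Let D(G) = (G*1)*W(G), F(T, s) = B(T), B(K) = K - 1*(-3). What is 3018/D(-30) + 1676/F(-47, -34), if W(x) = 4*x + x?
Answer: -308717/8250 ≈ -37.420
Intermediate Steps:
W(x) = 5*x
B(K) = 3 + K (B(K) = K + 3 = 3 + K)
F(T, s) = 3 + T
D(G) = 5*G**2 (D(G) = (G*1)*(5*G) = G*(5*G) = 5*G**2)
3018/D(-30) + 1676/F(-47, -34) = 3018/((5*(-30)**2)) + 1676/(3 - 47) = 3018/((5*900)) + 1676/(-44) = 3018/4500 + 1676*(-1/44) = 3018*(1/4500) - 419/11 = 503/750 - 419/11 = -308717/8250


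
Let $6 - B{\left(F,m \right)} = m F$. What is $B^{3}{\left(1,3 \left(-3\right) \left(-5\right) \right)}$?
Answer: $-59319$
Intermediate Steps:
$B{\left(F,m \right)} = 6 - F m$ ($B{\left(F,m \right)} = 6 - m F = 6 - F m$)
$B^{3}{\left(1,3 \left(-3\right) \left(-5\right) \right)} = \left(6 - 1 \cdot 3 \left(-3\right) \left(-5\right)\right)^{3} = \left(6 - 1 \left(\left(-9\right) \left(-5\right)\right)\right)^{3} = \left(6 - 1 \cdot 45\right)^{3} = \left(6 - 45\right)^{3} = \left(-39\right)^{3} = -59319$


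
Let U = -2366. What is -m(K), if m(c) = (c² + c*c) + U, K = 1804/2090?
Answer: 21339702/9025 ≈ 2364.5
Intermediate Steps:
K = 82/95 (K = 1804*(1/2090) = 82/95 ≈ 0.86316)
m(c) = -2366 + 2*c² (m(c) = (c² + c*c) - 2366 = (c² + c²) - 2366 = 2*c² - 2366 = -2366 + 2*c²)
-m(K) = -(-2366 + 2*(82/95)²) = -(-2366 + 2*(6724/9025)) = -(-2366 + 13448/9025) = -1*(-21339702/9025) = 21339702/9025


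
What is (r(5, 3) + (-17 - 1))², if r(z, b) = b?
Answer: 225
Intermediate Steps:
(r(5, 3) + (-17 - 1))² = (3 + (-17 - 1))² = (3 - 18)² = (-15)² = 225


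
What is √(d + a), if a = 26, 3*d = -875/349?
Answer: √27585309/1047 ≈ 5.0164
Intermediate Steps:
d = -875/1047 (d = (-875/349)/3 = (-875*1/349)/3 = (⅓)*(-875/349) = -875/1047 ≈ -0.83572)
√(d + a) = √(-875/1047 + 26) = √(26347/1047) = √27585309/1047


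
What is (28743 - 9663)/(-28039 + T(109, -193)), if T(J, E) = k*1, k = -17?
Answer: -795/1169 ≈ -0.68007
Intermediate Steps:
T(J, E) = -17 (T(J, E) = -17*1 = -17)
(28743 - 9663)/(-28039 + T(109, -193)) = (28743 - 9663)/(-28039 - 17) = 19080/(-28056) = 19080*(-1/28056) = -795/1169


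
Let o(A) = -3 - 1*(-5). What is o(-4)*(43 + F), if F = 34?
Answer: 154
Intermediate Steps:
o(A) = 2 (o(A) = -3 + 5 = 2)
o(-4)*(43 + F) = 2*(43 + 34) = 2*77 = 154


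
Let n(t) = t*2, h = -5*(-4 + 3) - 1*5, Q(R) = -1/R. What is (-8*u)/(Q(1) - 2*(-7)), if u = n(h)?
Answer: 0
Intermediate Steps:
h = 0 (h = -5*(-1) - 5 = 5 - 5 = 0)
n(t) = 2*t
u = 0 (u = 2*0 = 0)
(-8*u)/(Q(1) - 2*(-7)) = (-8*0)/(-1/1 - 2*(-7)) = 0/(-1*1 + 14) = 0/(-1 + 14) = 0/13 = 0*(1/13) = 0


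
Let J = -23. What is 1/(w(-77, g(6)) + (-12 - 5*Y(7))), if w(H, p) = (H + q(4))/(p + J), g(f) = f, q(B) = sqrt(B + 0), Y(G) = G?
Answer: -17/724 ≈ -0.023481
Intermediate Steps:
q(B) = sqrt(B)
w(H, p) = (2 + H)/(-23 + p) (w(H, p) = (H + sqrt(4))/(p - 23) = (H + 2)/(-23 + p) = (2 + H)/(-23 + p))
1/(w(-77, g(6)) + (-12 - 5*Y(7))) = 1/((2 - 77)/(-23 + 6) + (-12 - 5*7)) = 1/(-75/(-17) + (-12 - 35)) = 1/(-1/17*(-75) - 47) = 1/(75/17 - 47) = 1/(-724/17) = -17/724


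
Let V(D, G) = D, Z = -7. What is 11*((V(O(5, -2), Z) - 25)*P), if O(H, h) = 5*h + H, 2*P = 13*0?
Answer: 0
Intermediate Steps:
P = 0 (P = (13*0)/2 = (½)*0 = 0)
O(H, h) = H + 5*h
11*((V(O(5, -2), Z) - 25)*P) = 11*(((5 + 5*(-2)) - 25)*0) = 11*(((5 - 10) - 25)*0) = 11*((-5 - 25)*0) = 11*(-30*0) = 11*0 = 0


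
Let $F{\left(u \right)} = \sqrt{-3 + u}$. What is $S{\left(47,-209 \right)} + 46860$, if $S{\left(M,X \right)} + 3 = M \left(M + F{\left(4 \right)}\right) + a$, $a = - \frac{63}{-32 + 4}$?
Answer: $\frac{196461}{4} \approx 49115.0$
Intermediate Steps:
$a = \frac{9}{4}$ ($a = - \frac{63}{-28} = \left(-63\right) \left(- \frac{1}{28}\right) = \frac{9}{4} \approx 2.25$)
$S{\left(M,X \right)} = - \frac{3}{4} + M \left(1 + M\right)$ ($S{\left(M,X \right)} = -3 + \left(M \left(M + \sqrt{-3 + 4}\right) + \frac{9}{4}\right) = -3 + \left(M \left(M + \sqrt{1}\right) + \frac{9}{4}\right) = -3 + \left(M \left(M + 1\right) + \frac{9}{4}\right) = -3 + \left(M \left(1 + M\right) + \frac{9}{4}\right) = -3 + \left(\frac{9}{4} + M \left(1 + M\right)\right) = - \frac{3}{4} + M \left(1 + M\right)$)
$S{\left(47,-209 \right)} + 46860 = \left(- \frac{3}{4} + 47 + 47^{2}\right) + 46860 = \left(- \frac{3}{4} + 47 + 2209\right) + 46860 = \frac{9021}{4} + 46860 = \frac{196461}{4}$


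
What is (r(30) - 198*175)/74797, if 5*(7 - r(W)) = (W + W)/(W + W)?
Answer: -173216/373985 ≈ -0.46316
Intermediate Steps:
r(W) = 34/5 (r(W) = 7 - (W + W)/(5*(W + W)) = 7 - 2*W/(5*(2*W)) = 7 - 2*W*1/(2*W)/5 = 7 - 1/5*1 = 7 - 1/5 = 34/5)
(r(30) - 198*175)/74797 = (34/5 - 198*175)/74797 = (34/5 - 34650)*(1/74797) = -173216/5*1/74797 = -173216/373985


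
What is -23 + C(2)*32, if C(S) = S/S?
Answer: 9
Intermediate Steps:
C(S) = 1
-23 + C(2)*32 = -23 + 1*32 = -23 + 32 = 9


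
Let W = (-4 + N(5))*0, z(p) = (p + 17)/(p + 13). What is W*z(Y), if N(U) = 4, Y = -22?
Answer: 0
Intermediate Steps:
z(p) = (17 + p)/(13 + p)
W = 0 (W = (-4 + 4)*0 = 0*0 = 0)
W*z(Y) = 0*((17 - 22)/(13 - 22)) = 0*(-5/(-9)) = 0*(-⅑*(-5)) = 0*(5/9) = 0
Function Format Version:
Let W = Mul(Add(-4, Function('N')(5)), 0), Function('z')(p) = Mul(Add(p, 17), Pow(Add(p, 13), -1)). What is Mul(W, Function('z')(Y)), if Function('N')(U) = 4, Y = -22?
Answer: 0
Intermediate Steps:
Function('z')(p) = Mul(Pow(Add(13, p), -1), Add(17, p)) (Function('z')(p) = Mul(Add(17, p), Pow(Add(13, p), -1)) = Mul(Pow(Add(13, p), -1), Add(17, p)))
W = 0 (W = Mul(Add(-4, 4), 0) = Mul(0, 0) = 0)
Mul(W, Function('z')(Y)) = Mul(0, Mul(Pow(Add(13, -22), -1), Add(17, -22))) = Mul(0, Mul(Pow(-9, -1), -5)) = Mul(0, Mul(Rational(-1, 9), -5)) = Mul(0, Rational(5, 9)) = 0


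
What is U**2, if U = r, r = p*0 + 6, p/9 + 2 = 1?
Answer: 36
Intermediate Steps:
p = -9 (p = -18 + 9*1 = -18 + 9 = -9)
r = 6 (r = -9*0 + 6 = 0 + 6 = 6)
U = 6
U**2 = 6**2 = 36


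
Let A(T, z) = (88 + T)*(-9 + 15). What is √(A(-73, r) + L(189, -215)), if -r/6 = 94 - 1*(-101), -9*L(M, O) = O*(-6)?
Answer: 4*I*√30/3 ≈ 7.303*I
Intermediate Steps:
L(M, O) = 2*O/3 (L(M, O) = -O*(-6)/9 = -(-2)*O/3 = 2*O/3)
r = -1170 (r = -6*(94 - 1*(-101)) = -6*(94 + 101) = -6*195 = -1170)
A(T, z) = 528 + 6*T (A(T, z) = (88 + T)*6 = 528 + 6*T)
√(A(-73, r) + L(189, -215)) = √((528 + 6*(-73)) + (⅔)*(-215)) = √((528 - 438) - 430/3) = √(90 - 430/3) = √(-160/3) = 4*I*√30/3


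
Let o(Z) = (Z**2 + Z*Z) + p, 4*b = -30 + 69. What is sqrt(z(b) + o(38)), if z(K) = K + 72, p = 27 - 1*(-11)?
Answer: sqrt(12031)/2 ≈ 54.843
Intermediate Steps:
b = 39/4 (b = (-30 + 69)/4 = (1/4)*39 = 39/4 ≈ 9.7500)
p = 38 (p = 27 + 11 = 38)
z(K) = 72 + K
o(Z) = 38 + 2*Z**2 (o(Z) = (Z**2 + Z*Z) + 38 = (Z**2 + Z**2) + 38 = 2*Z**2 + 38 = 38 + 2*Z**2)
sqrt(z(b) + o(38)) = sqrt((72 + 39/4) + (38 + 2*38**2)) = sqrt(327/4 + (38 + 2*1444)) = sqrt(327/4 + (38 + 2888)) = sqrt(327/4 + 2926) = sqrt(12031/4) = sqrt(12031)/2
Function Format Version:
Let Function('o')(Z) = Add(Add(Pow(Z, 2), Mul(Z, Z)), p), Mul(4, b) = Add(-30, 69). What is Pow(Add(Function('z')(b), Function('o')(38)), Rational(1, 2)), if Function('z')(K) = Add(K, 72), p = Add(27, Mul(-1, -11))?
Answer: Mul(Rational(1, 2), Pow(12031, Rational(1, 2))) ≈ 54.843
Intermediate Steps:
b = Rational(39, 4) (b = Mul(Rational(1, 4), Add(-30, 69)) = Mul(Rational(1, 4), 39) = Rational(39, 4) ≈ 9.7500)
p = 38 (p = Add(27, 11) = 38)
Function('z')(K) = Add(72, K)
Function('o')(Z) = Add(38, Mul(2, Pow(Z, 2))) (Function('o')(Z) = Add(Add(Pow(Z, 2), Mul(Z, Z)), 38) = Add(Add(Pow(Z, 2), Pow(Z, 2)), 38) = Add(Mul(2, Pow(Z, 2)), 38) = Add(38, Mul(2, Pow(Z, 2))))
Pow(Add(Function('z')(b), Function('o')(38)), Rational(1, 2)) = Pow(Add(Add(72, Rational(39, 4)), Add(38, Mul(2, Pow(38, 2)))), Rational(1, 2)) = Pow(Add(Rational(327, 4), Add(38, Mul(2, 1444))), Rational(1, 2)) = Pow(Add(Rational(327, 4), Add(38, 2888)), Rational(1, 2)) = Pow(Add(Rational(327, 4), 2926), Rational(1, 2)) = Pow(Rational(12031, 4), Rational(1, 2)) = Mul(Rational(1, 2), Pow(12031, Rational(1, 2)))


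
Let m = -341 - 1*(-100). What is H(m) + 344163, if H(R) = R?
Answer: 343922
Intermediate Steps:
m = -241 (m = -341 + 100 = -241)
H(m) + 344163 = -241 + 344163 = 343922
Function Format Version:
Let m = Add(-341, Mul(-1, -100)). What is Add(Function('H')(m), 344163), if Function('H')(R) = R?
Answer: 343922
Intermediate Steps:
m = -241 (m = Add(-341, 100) = -241)
Add(Function('H')(m), 344163) = Add(-241, 344163) = 343922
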